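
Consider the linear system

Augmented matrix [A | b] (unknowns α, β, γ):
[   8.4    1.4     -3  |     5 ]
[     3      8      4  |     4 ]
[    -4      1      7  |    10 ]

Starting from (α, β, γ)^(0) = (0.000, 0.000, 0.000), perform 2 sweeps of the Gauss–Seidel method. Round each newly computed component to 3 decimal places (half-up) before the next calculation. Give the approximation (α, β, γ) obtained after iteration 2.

(1.167, -0.802, 2.210)

Iteration 1:
  α = (5 - (1.4)·0.000 - (-3)·0.000) / (8.4) = 0.595
  β = (4 - (3)·0.595 - (4)·0.000) / (8) = 0.277
  γ = (10 - (-4)·0.595 - (1)·0.277) / (7) = 1.729
Iteration 2:
  α = (5 - (1.4)·0.277 - (-3)·1.729) / (8.4) = 1.167
  β = (4 - (3)·1.167 - (4)·1.729) / (8) = -0.802
  γ = (10 - (-4)·1.167 - (1)·-0.802) / (7) = 2.210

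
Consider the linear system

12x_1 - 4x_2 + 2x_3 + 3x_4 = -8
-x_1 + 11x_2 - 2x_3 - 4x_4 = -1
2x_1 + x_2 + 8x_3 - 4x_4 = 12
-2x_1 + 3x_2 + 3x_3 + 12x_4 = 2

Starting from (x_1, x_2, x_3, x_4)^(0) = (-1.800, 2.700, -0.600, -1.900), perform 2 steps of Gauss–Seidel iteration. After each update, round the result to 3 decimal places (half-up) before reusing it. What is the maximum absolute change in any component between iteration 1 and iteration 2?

1.920

Iteration 1:
  x_1 = (-8 - (-4)·2.700 - (2)·-0.600 - (3)·-1.900) / (12) = 0.808
  x_2 = (-1 - (-1)·0.808 - (-2)·-0.600 - (-4)·-1.900) / (11) = -0.817
  x_3 = (12 - (2)·0.808 - (1)·-0.817 - (-4)·-1.900) / (8) = 0.450
  x_4 = (2 - (-2)·0.808 - (3)·-0.817 - (3)·0.450) / (12) = 0.393
Iteration 2:
  x_1 = (-8 - (-4)·-0.817 - (2)·0.450 - (3)·0.393) / (12) = -1.112
  x_2 = (-1 - (-1)·-1.112 - (-2)·0.450 - (-4)·0.393) / (11) = 0.033
  x_3 = (12 - (2)·-1.112 - (1)·0.033 - (-4)·0.393) / (8) = 1.970
  x_4 = (2 - (-2)·-1.112 - (3)·0.033 - (3)·1.970) / (12) = -0.519
Change: (-1.920, 0.850, 1.520, -0.912) → max |·| = 1.920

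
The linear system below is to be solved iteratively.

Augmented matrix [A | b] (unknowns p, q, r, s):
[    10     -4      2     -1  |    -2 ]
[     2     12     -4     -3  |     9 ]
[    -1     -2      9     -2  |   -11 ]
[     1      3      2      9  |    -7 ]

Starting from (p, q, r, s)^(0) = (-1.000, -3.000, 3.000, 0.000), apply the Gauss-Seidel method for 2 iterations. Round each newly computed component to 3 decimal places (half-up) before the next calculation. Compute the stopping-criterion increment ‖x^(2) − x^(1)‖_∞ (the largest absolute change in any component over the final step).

Iteration 1:
  p = (-2 - (-4)·-3.000 - (2)·3.000 - (-1)·0.000) / (10) = -2.000
  q = (9 - (2)·-2.000 - (-4)·3.000 - (-3)·0.000) / (12) = 2.083
  r = (-11 - (-1)·-2.000 - (-2)·2.083 - (-2)·0.000) / (9) = -0.982
  s = (-7 - (1)·-2.000 - (3)·2.083 - (2)·-0.982) / (9) = -1.032
Iteration 2:
  p = (-2 - (-4)·2.083 - (2)·-0.982 - (-1)·-1.032) / (10) = 0.726
  q = (9 - (2)·0.726 - (-4)·-0.982 - (-3)·-1.032) / (12) = 0.044
  r = (-11 - (-1)·0.726 - (-2)·0.044 - (-2)·-1.032) / (9) = -1.361
  s = (-7 - (1)·0.726 - (3)·0.044 - (2)·-1.361) / (9) = -0.571
Change: (2.726, -2.039, -0.379, 0.461) → max |·| = 2.726

2.726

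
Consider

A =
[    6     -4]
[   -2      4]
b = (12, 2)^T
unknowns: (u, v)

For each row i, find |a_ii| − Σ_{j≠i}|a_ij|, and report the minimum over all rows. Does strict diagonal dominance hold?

2

row 1: |6| − (4) = 2
row 2: |4| − (2) = 2
minimum over rows = 2 → strictly diagonally dominant (convergence guaranteed)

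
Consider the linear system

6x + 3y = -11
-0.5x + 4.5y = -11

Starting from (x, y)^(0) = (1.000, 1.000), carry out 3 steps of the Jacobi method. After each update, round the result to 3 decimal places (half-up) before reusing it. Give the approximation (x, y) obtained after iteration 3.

(-0.481, -2.519)

Iteration 1:
  x = (-11 - (3)·1.000) / (6) = -2.333
  y = (-11 - (-0.5)·1.000) / (4.5) = -2.333
Iteration 2:
  x = (-11 - (3)·-2.333) / (6) = -0.667
  y = (-11 - (-0.5)·-2.333) / (4.5) = -2.704
Iteration 3:
  x = (-11 - (3)·-2.704) / (6) = -0.481
  y = (-11 - (-0.5)·-0.667) / (4.5) = -2.519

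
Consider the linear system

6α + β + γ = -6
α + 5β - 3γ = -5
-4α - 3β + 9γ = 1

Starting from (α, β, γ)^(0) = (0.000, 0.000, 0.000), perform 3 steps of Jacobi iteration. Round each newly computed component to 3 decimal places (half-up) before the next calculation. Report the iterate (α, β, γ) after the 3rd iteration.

Iteration 1:
  α = (-6 - (1)·0.000 - (1)·0.000) / (6) = -1.000
  β = (-5 - (1)·0.000 - (-3)·0.000) / (5) = -1.000
  γ = (1 - (-4)·0.000 - (-3)·0.000) / (9) = 0.111
Iteration 2:
  α = (-6 - (1)·-1.000 - (1)·0.111) / (6) = -0.852
  β = (-5 - (1)·-1.000 - (-3)·0.111) / (5) = -0.733
  γ = (1 - (-4)·-1.000 - (-3)·-1.000) / (9) = -0.667
Iteration 3:
  α = (-6 - (1)·-0.733 - (1)·-0.667) / (6) = -0.767
  β = (-5 - (1)·-0.852 - (-3)·-0.667) / (5) = -1.230
  γ = (1 - (-4)·-0.852 - (-3)·-0.733) / (9) = -0.512

(-0.767, -1.230, -0.512)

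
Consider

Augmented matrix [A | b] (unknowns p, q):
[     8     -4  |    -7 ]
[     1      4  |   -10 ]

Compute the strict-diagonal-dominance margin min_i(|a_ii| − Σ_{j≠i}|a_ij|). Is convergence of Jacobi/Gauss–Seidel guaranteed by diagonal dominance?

3

row 1: |8| − (4) = 4
row 2: |4| − (1) = 3
minimum over rows = 3 → strictly diagonally dominant (convergence guaranteed)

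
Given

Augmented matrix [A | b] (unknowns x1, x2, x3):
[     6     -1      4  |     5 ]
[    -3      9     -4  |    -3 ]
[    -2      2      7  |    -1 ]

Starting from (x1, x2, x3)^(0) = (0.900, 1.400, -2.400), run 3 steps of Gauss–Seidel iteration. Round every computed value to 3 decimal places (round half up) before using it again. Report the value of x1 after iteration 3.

0.914

Iteration 1:
  x1 = (5 - (-1)·1.400 - (4)·-2.400) / (6) = 2.667
  x2 = (-3 - (-3)·2.667 - (-4)·-2.400) / (9) = -0.511
  x3 = (-1 - (-2)·2.667 - (2)·-0.511) / (7) = 0.765
Iteration 2:
  x1 = (5 - (-1)·-0.511 - (4)·0.765) / (6) = 0.238
  x2 = (-3 - (-3)·0.238 - (-4)·0.765) / (9) = 0.086
  x3 = (-1 - (-2)·0.238 - (2)·0.086) / (7) = -0.099
Iteration 3:
  x1 = (5 - (-1)·0.086 - (4)·-0.099) / (6) = 0.914
  x2 = (-3 - (-3)·0.914 - (-4)·-0.099) / (9) = -0.073
  x3 = (-1 - (-2)·0.914 - (2)·-0.073) / (7) = 0.139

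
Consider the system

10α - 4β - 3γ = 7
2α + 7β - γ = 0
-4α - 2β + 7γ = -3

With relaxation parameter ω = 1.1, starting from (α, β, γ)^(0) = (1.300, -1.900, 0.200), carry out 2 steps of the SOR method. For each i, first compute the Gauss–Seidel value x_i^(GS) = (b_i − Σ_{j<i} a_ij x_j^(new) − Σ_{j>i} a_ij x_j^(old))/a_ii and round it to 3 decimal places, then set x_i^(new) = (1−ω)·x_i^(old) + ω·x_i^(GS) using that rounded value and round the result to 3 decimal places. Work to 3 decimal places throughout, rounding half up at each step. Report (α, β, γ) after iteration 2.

(0.737, -0.335, -0.064)

Iteration 1:
  α: GS value = (7 - (-4)·-1.900 - (-3)·0.200) / (10) = 0.000;  α ← (1−ω)·1.300 + ω·0.000 = -0.130
  β: GS value = (0 - (2)·-0.130 - (-1)·0.200) / (7) = 0.066;  β ← (1−ω)·-1.900 + ω·0.066 = 0.263
  γ: GS value = (-3 - (-4)·-0.130 - (-2)·0.263) / (7) = -0.428;  γ ← (1−ω)·0.200 + ω·-0.428 = -0.491
Iteration 2:
  α: GS value = (7 - (-4)·0.263 - (-3)·-0.491) / (10) = 0.658;  α ← (1−ω)·-0.130 + ω·0.658 = 0.737
  β: GS value = (0 - (2)·0.737 - (-1)·-0.491) / (7) = -0.281;  β ← (1−ω)·0.263 + ω·-0.281 = -0.335
  γ: GS value = (-3 - (-4)·0.737 - (-2)·-0.335) / (7) = -0.103;  γ ← (1−ω)·-0.491 + ω·-0.103 = -0.064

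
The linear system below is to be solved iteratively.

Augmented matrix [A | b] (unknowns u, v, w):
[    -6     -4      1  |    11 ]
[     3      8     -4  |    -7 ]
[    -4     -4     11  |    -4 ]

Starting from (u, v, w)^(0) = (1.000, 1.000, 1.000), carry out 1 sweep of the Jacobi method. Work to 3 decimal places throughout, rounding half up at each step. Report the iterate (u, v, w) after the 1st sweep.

Iteration 1:
  u = (11 - (-4)·1.000 - (1)·1.000) / (-6) = -2.333
  v = (-7 - (3)·1.000 - (-4)·1.000) / (8) = -0.750
  w = (-4 - (-4)·1.000 - (-4)·1.000) / (11) = 0.364

(-2.333, -0.750, 0.364)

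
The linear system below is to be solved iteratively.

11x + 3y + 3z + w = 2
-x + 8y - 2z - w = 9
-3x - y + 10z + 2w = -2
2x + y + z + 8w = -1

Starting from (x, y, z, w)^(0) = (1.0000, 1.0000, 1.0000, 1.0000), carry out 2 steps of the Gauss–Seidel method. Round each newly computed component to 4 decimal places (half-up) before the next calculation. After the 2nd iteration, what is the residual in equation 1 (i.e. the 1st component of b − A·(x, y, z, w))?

0.5297

Iteration 1:
  x = (2 - (3)·1.0000 - (3)·1.0000 - (1)·1.0000) / (11) = -0.4545
  y = (9 - (-1)·-0.4545 - (-2)·1.0000 - (-1)·1.0000) / (8) = 1.4432
  z = (-2 - (-3)·-0.4545 - (-1)·1.4432 - (2)·1.0000) / (10) = -0.3920
  w = (-1 - (2)·-0.4545 - (1)·1.4432 - (1)·-0.3920) / (8) = -0.1428
Iteration 2:
  x = (2 - (3)·1.4432 - (3)·-0.3920 - (1)·-0.1428) / (11) = -0.0919
  y = (9 - (-1)·-0.0919 - (-2)·-0.3920 - (-1)·-0.1428) / (8) = 0.9977
  z = (-2 - (-3)·-0.0919 - (-1)·0.9977 - (2)·-0.1428) / (10) = -0.0992
  w = (-1 - (2)·-0.0919 - (1)·0.9977 - (1)·-0.0992) / (8) = -0.2143
Residual b − A·x = (0.5297, 0.5138, 0.1426, -0.0003)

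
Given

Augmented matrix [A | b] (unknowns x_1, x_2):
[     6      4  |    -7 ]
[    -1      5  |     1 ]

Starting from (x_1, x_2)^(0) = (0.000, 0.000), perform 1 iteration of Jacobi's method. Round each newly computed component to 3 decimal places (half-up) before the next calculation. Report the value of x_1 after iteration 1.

-1.167

Iteration 1:
  x_1 = (-7 - (4)·0.000) / (6) = -1.167
  x_2 = (1 - (-1)·0.000) / (5) = 0.200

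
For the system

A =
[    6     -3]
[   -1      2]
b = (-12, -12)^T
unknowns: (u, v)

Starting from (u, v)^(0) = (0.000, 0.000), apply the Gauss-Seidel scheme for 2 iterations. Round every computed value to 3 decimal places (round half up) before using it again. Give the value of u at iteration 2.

-5.500

Iteration 1:
  u = (-12 - (-3)·0.000) / (6) = -2.000
  v = (-12 - (-1)·-2.000) / (2) = -7.000
Iteration 2:
  u = (-12 - (-3)·-7.000) / (6) = -5.500
  v = (-12 - (-1)·-5.500) / (2) = -8.750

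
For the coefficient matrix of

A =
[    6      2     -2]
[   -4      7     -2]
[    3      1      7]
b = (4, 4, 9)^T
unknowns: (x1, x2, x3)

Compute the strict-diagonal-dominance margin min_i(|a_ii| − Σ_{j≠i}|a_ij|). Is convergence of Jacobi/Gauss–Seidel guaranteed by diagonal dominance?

row 1: |6| − (2+2) = 2
row 2: |7| − (4+2) = 1
row 3: |7| − (3+1) = 3
minimum over rows = 1 → strictly diagonally dominant (convergence guaranteed)

1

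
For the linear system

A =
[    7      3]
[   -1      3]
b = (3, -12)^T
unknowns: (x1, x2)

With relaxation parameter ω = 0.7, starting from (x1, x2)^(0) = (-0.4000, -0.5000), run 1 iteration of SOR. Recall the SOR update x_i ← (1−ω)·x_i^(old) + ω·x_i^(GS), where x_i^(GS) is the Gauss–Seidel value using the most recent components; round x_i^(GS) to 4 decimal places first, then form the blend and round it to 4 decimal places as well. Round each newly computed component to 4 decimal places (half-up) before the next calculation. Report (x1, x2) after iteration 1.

Iteration 1:
  x1: GS value = (3 - (3)·-0.5000) / (7) = 0.6429;  x1 ← (1−ω)·-0.4000 + ω·0.6429 = 0.3300
  x2: GS value = (-12 - (-1)·0.3300) / (3) = -3.8900;  x2 ← (1−ω)·-0.5000 + ω·-3.8900 = -2.8730

(0.3300, -2.8730)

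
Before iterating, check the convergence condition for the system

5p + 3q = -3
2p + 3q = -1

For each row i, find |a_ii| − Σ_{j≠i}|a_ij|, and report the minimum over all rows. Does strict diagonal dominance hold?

row 1: |5| − (3) = 2
row 2: |3| − (2) = 1
minimum over rows = 1 → strictly diagonally dominant (convergence guaranteed)

1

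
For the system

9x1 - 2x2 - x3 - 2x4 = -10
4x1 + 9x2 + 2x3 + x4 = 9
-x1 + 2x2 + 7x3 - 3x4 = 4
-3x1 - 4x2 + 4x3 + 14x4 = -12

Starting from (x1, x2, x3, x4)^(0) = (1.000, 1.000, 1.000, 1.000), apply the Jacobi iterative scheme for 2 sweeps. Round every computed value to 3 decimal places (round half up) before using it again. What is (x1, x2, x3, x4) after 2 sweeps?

(-1.109, 1.128, 0.153, -1.158)

Iteration 1:
  x1 = (-10 - (-2)·1.000 - (-1)·1.000 - (-2)·1.000) / (9) = -0.556
  x2 = (9 - (4)·1.000 - (2)·1.000 - (1)·1.000) / (9) = 0.222
  x3 = (4 - (-1)·1.000 - (2)·1.000 - (-3)·1.000) / (7) = 0.857
  x4 = (-12 - (-3)·1.000 - (-4)·1.000 - (4)·1.000) / (14) = -0.643
Iteration 2:
  x1 = (-10 - (-2)·0.222 - (-1)·0.857 - (-2)·-0.643) / (9) = -1.109
  x2 = (9 - (4)·-0.556 - (2)·0.857 - (1)·-0.643) / (9) = 1.128
  x3 = (4 - (-1)·-0.556 - (2)·0.222 - (-3)·-0.643) / (7) = 0.153
  x4 = (-12 - (-3)·-0.556 - (-4)·0.222 - (4)·0.857) / (14) = -1.158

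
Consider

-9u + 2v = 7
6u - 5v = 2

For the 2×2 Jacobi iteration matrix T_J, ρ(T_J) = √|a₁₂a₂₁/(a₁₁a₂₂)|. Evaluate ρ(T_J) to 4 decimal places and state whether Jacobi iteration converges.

a₁₂a₂₁/(a₁₁a₂₂) = (2)·(6) / ((-9)·(-5)) = 0.266667
ρ = √|0.266667| = √0.266667 = 0.5164
ρ < 1, so Jacobi converges

0.5164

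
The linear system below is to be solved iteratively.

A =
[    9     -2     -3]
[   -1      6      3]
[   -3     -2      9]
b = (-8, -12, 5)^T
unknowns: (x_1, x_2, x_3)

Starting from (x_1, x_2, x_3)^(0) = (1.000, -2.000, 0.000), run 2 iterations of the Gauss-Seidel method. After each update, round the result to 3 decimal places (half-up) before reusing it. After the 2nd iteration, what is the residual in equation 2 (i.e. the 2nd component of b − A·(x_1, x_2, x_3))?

Iteration 1:
  x_1 = (-8 - (-2)·-2.000 - (-3)·0.000) / (9) = -1.333
  x_2 = (-12 - (-1)·-1.333 - (3)·0.000) / (6) = -2.222
  x_3 = (5 - (-3)·-1.333 - (-2)·-2.222) / (9) = -0.383
Iteration 2:
  x_1 = (-8 - (-2)·-2.222 - (-3)·-0.383) / (9) = -1.510
  x_2 = (-12 - (-1)·-1.510 - (3)·-0.383) / (6) = -2.060
  x_3 = (5 - (-3)·-1.510 - (-2)·-2.060) / (9) = -0.406
Residual b − A·x = (0.252, 0.068, 0.004)

0.068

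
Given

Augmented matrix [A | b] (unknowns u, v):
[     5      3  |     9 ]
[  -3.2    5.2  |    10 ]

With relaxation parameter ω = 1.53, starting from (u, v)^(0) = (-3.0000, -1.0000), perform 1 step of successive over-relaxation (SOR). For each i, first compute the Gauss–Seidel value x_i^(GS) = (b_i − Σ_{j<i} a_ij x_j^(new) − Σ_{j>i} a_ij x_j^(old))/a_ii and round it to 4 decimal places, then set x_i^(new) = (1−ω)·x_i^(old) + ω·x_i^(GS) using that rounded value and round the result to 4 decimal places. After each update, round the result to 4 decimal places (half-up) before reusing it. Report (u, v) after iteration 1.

(5.2620, 8.4266)

Iteration 1:
  u: GS value = (9 - (3)·-1.0000) / (5) = 2.4000;  u ← (1−ω)·-3.0000 + ω·2.4000 = 5.2620
  v: GS value = (10 - (-3.2)·5.2620) / (5.2) = 5.1612;  v ← (1−ω)·-1.0000 + ω·5.1612 = 8.4266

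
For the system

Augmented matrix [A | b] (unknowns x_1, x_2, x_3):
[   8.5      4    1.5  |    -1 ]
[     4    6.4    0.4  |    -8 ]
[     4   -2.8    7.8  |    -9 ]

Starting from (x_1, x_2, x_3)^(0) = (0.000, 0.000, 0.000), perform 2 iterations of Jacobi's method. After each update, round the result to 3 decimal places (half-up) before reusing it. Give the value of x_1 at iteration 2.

0.674

Iteration 1:
  x_1 = (-1 - (4)·0.000 - (1.5)·0.000) / (8.5) = -0.118
  x_2 = (-8 - (4)·0.000 - (0.4)·0.000) / (6.4) = -1.250
  x_3 = (-9 - (4)·0.000 - (-2.8)·0.000) / (7.8) = -1.154
Iteration 2:
  x_1 = (-1 - (4)·-1.250 - (1.5)·-1.154) / (8.5) = 0.674
  x_2 = (-8 - (4)·-0.118 - (0.4)·-1.154) / (6.4) = -1.104
  x_3 = (-9 - (4)·-0.118 - (-2.8)·-1.250) / (7.8) = -1.542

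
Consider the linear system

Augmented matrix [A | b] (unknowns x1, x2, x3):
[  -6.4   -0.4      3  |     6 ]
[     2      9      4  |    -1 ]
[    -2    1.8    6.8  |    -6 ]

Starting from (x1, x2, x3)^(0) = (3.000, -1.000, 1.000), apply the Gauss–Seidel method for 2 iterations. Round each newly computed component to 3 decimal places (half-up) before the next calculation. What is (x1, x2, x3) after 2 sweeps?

(-1.320, 0.573, -1.422)

Iteration 1:
  x1 = (6 - (-0.4)·-1.000 - (3)·1.000) / (-6.4) = -0.406
  x2 = (-1 - (2)·-0.406 - (4)·1.000) / (9) = -0.465
  x3 = (-6 - (-2)·-0.406 - (1.8)·-0.465) / (6.8) = -0.879
Iteration 2:
  x1 = (6 - (-0.4)·-0.465 - (3)·-0.879) / (-6.4) = -1.320
  x2 = (-1 - (2)·-1.320 - (4)·-0.879) / (9) = 0.573
  x3 = (-6 - (-2)·-1.320 - (1.8)·0.573) / (6.8) = -1.422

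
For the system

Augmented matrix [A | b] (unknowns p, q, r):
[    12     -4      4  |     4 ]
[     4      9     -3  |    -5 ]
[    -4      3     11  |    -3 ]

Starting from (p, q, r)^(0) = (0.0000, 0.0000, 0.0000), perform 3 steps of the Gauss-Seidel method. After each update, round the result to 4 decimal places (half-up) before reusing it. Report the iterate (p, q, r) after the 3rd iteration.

Iteration 1:
  p = (4 - (-4)·0.0000 - (4)·0.0000) / (12) = 0.3333
  q = (-5 - (4)·0.3333 - (-3)·0.0000) / (9) = -0.7037
  r = (-3 - (-4)·0.3333 - (3)·-0.7037) / (11) = 0.0404
Iteration 2:
  p = (4 - (-4)·-0.7037 - (4)·0.0404) / (12) = 0.0853
  q = (-5 - (4)·0.0853 - (-3)·0.0404) / (9) = -0.5800
  r = (-3 - (-4)·0.0853 - (3)·-0.5800) / (11) = -0.0835
Iteration 3:
  p = (4 - (-4)·-0.5800 - (4)·-0.0835) / (12) = 0.1678
  q = (-5 - (4)·0.1678 - (-3)·-0.0835) / (9) = -0.6580
  r = (-3 - (-4)·0.1678 - (3)·-0.6580) / (11) = -0.0323

(0.1678, -0.6580, -0.0323)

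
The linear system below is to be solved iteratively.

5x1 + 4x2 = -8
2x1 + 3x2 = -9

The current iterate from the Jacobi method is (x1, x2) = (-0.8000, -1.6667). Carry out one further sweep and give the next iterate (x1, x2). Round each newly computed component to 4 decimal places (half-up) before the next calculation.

One sweep:
  x1 = (-8 - (4)·-1.6667) / (5) = -0.2666
  x2 = (-9 - (2)·-0.8000) / (3) = -2.4667

(-0.2666, -2.4667)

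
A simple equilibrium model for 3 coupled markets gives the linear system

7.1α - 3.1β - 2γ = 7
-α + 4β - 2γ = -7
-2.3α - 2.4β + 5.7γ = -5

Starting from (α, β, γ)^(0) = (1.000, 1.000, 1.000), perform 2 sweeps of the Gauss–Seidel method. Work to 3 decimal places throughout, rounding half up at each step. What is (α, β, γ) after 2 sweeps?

(0.475, -1.900, -1.486)

Iteration 1:
  α = (7 - (-3.1)·1.000 - (-2)·1.000) / (7.1) = 1.704
  β = (-7 - (-1)·1.704 - (-2)·1.000) / (4) = -0.824
  γ = (-5 - (-2.3)·1.704 - (-2.4)·-0.824) / (5.7) = -0.537
Iteration 2:
  α = (7 - (-3.1)·-0.824 - (-2)·-0.537) / (7.1) = 0.475
  β = (-7 - (-1)·0.475 - (-2)·-0.537) / (4) = -1.900
  γ = (-5 - (-2.3)·0.475 - (-2.4)·-1.900) / (5.7) = -1.486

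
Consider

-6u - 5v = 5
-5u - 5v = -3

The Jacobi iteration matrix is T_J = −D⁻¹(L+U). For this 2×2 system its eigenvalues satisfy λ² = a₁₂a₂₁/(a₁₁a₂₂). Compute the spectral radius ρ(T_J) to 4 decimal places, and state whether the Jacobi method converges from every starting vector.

0.9129

a₁₂a₂₁/(a₁₁a₂₂) = (-5)·(-5) / ((-6)·(-5)) = 0.833333
ρ = √|0.833333| = √0.833333 = 0.9129
ρ < 1, so Jacobi converges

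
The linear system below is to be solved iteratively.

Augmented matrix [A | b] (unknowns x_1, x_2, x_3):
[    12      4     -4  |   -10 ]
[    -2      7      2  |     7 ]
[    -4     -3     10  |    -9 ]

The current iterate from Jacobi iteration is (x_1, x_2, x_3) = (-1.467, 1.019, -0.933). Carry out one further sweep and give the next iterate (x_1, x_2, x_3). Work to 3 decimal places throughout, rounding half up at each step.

One sweep:
  x_1 = (-10 - (4)·1.019 - (-4)·-0.933) / (12) = -1.484
  x_2 = (7 - (-2)·-1.467 - (2)·-0.933) / (7) = 0.847
  x_3 = (-9 - (-4)·-1.467 - (-3)·1.019) / (10) = -1.181

(-1.484, 0.847, -1.181)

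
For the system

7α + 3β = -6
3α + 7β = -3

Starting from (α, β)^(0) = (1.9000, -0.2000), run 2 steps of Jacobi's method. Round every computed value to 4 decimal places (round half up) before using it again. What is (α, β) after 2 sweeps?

(-0.3245, -0.0980)

Iteration 1:
  α = (-6 - (3)·-0.2000) / (7) = -0.7714
  β = (-3 - (3)·1.9000) / (7) = -1.2429
Iteration 2:
  α = (-6 - (3)·-1.2429) / (7) = -0.3245
  β = (-3 - (3)·-0.7714) / (7) = -0.0980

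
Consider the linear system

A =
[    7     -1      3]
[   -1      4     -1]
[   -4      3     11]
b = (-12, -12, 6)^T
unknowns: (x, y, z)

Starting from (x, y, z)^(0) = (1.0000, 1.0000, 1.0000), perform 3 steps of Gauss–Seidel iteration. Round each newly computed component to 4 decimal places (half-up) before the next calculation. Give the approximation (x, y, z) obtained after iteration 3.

Iteration 1:
  x = (-12 - (-1)·1.0000 - (3)·1.0000) / (7) = -2.0000
  y = (-12 - (-1)·-2.0000 - (-1)·1.0000) / (4) = -3.2500
  z = (6 - (-4)·-2.0000 - (3)·-3.2500) / (11) = 0.7045
Iteration 2:
  x = (-12 - (-1)·-3.2500 - (3)·0.7045) / (7) = -2.4805
  y = (-12 - (-1)·-2.4805 - (-1)·0.7045) / (4) = -3.4440
  z = (6 - (-4)·-2.4805 - (3)·-3.4440) / (11) = 0.5827
Iteration 3:
  x = (-12 - (-1)·-3.4440 - (3)·0.5827) / (7) = -2.4560
  y = (-12 - (-1)·-2.4560 - (-1)·0.5827) / (4) = -3.4683
  z = (6 - (-4)·-2.4560 - (3)·-3.4683) / (11) = 0.5983

(-2.4560, -3.4683, 0.5983)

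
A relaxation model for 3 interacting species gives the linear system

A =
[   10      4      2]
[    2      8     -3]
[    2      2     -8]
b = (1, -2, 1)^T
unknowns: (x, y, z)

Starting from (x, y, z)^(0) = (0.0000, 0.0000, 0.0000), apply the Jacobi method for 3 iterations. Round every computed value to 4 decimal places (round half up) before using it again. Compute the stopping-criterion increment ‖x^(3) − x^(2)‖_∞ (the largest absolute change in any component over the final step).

Iteration 1:
  x = (1 - (4)·0.0000 - (2)·0.0000) / (10) = 0.1000
  y = (-2 - (2)·0.0000 - (-3)·0.0000) / (8) = -0.2500
  z = (1 - (2)·0.0000 - (2)·0.0000) / (-8) = -0.1250
Iteration 2:
  x = (1 - (4)·-0.2500 - (2)·-0.1250) / (10) = 0.2250
  y = (-2 - (2)·0.1000 - (-3)·-0.1250) / (8) = -0.3219
  z = (1 - (2)·0.1000 - (2)·-0.2500) / (-8) = -0.1625
Iteration 3:
  x = (1 - (4)·-0.3219 - (2)·-0.1625) / (10) = 0.2613
  y = (-2 - (2)·0.2250 - (-3)·-0.1625) / (8) = -0.3672
  z = (1 - (2)·0.2250 - (2)·-0.3219) / (-8) = -0.1492
Change: (0.0363, -0.0453, 0.0133) → max |·| = 0.0453

0.0453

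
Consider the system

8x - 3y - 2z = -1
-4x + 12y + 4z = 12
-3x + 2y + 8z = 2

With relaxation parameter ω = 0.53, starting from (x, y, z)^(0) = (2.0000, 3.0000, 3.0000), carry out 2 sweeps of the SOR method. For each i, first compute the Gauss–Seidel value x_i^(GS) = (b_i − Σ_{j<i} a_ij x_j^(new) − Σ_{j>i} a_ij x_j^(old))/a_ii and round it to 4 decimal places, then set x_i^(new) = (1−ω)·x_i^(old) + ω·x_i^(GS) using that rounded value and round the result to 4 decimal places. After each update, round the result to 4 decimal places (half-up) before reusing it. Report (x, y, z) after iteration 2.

Iteration 1:
  x: GS value = (-1 - (-3)·3.0000 - (-2)·3.0000) / (8) = 1.7500;  x ← (1−ω)·2.0000 + ω·1.7500 = 1.8675
  y: GS value = (12 - (-4)·1.8675 - (4)·3.0000) / (12) = 0.6225;  y ← (1−ω)·3.0000 + ω·0.6225 = 1.7399
  z: GS value = (2 - (-3)·1.8675 - (2)·1.7399) / (8) = 0.5153;  z ← (1−ω)·3.0000 + ω·0.5153 = 1.6831
Iteration 2:
  x: GS value = (-1 - (-3)·1.7399 - (-2)·1.6831) / (8) = 0.9482;  x ← (1−ω)·1.8675 + ω·0.9482 = 1.3803
  y: GS value = (12 - (-4)·1.3803 - (4)·1.6831) / (12) = 0.8991;  y ← (1−ω)·1.7399 + ω·0.8991 = 1.2943
  z: GS value = (2 - (-3)·1.3803 - (2)·1.2943) / (8) = 0.4440;  z ← (1−ω)·1.6831 + ω·0.4440 = 1.0264

(1.3803, 1.2943, 1.0264)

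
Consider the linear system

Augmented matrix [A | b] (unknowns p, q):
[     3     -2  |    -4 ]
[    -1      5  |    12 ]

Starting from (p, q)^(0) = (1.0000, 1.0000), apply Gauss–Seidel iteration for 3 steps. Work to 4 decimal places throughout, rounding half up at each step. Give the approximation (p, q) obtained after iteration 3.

Iteration 1:
  p = (-4 - (-2)·1.0000) / (3) = -0.6667
  q = (12 - (-1)·-0.6667) / (5) = 2.2667
Iteration 2:
  p = (-4 - (-2)·2.2667) / (3) = 0.1778
  q = (12 - (-1)·0.1778) / (5) = 2.4356
Iteration 3:
  p = (-4 - (-2)·2.4356) / (3) = 0.2904
  q = (12 - (-1)·0.2904) / (5) = 2.4581

(0.2904, 2.4581)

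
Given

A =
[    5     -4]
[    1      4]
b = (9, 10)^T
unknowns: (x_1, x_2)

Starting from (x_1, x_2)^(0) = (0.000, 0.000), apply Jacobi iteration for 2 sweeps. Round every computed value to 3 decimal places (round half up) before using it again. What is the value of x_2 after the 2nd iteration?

2.050

Iteration 1:
  x_1 = (9 - (-4)·0.000) / (5) = 1.800
  x_2 = (10 - (1)·0.000) / (4) = 2.500
Iteration 2:
  x_1 = (9 - (-4)·2.500) / (5) = 3.800
  x_2 = (10 - (1)·1.800) / (4) = 2.050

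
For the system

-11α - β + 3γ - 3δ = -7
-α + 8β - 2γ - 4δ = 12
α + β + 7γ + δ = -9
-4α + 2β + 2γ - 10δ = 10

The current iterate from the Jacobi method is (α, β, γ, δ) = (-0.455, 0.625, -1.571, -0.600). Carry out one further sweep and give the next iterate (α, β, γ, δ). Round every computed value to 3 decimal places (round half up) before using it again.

One sweep:
  α = (-7 - (-1)·0.625 - (3)·-1.571 - (-3)·-0.600) / (-11) = 0.315
  β = (12 - (-1)·-0.455 - (-2)·-1.571 - (-4)·-0.600) / (8) = 0.750
  γ = (-9 - (1)·-0.455 - (1)·0.625 - (1)·-0.600) / (7) = -1.224
  δ = (10 - (-4)·-0.455 - (2)·0.625 - (2)·-1.571) / (-10) = -1.007

(0.315, 0.750, -1.224, -1.007)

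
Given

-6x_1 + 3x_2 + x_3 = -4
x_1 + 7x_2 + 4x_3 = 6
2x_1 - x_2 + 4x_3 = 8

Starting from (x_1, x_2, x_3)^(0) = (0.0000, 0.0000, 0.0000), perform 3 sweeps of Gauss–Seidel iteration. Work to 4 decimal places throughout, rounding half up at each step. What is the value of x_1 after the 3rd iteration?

0.6714

Iteration 1:
  x_1 = (-4 - (3)·0.0000 - (1)·0.0000) / (-6) = 0.6667
  x_2 = (6 - (1)·0.6667 - (4)·0.0000) / (7) = 0.7619
  x_3 = (8 - (2)·0.6667 - (-1)·0.7619) / (4) = 1.8571
Iteration 2:
  x_1 = (-4 - (3)·0.7619 - (1)·1.8571) / (-6) = 1.3571
  x_2 = (6 - (1)·1.3571 - (4)·1.8571) / (7) = -0.3979
  x_3 = (8 - (2)·1.3571 - (-1)·-0.3979) / (4) = 1.2220
Iteration 3:
  x_1 = (-4 - (3)·-0.3979 - (1)·1.2220) / (-6) = 0.6714
  x_2 = (6 - (1)·0.6714 - (4)·1.2220) / (7) = 0.0629
  x_3 = (8 - (2)·0.6714 - (-1)·0.0629) / (4) = 1.6800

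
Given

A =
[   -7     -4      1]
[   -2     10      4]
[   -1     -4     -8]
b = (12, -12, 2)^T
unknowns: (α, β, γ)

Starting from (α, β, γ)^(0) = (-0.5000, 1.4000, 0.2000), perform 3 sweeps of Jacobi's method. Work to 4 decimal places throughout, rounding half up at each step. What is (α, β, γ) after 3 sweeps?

(-0.8401, -1.7108, 0.5526)

Iteration 1:
  α = (12 - (-4)·1.4000 - (1)·0.2000) / (-7) = -2.4857
  β = (-12 - (-2)·-0.5000 - (4)·0.2000) / (10) = -1.3800
  γ = (2 - (-1)·-0.5000 - (-4)·1.4000) / (-8) = -0.8875
Iteration 2:
  α = (12 - (-4)·-1.3800 - (1)·-0.8875) / (-7) = -1.0525
  β = (-12 - (-2)·-2.4857 - (4)·-0.8875) / (10) = -1.3421
  γ = (2 - (-1)·-2.4857 - (-4)·-1.3800) / (-8) = 0.7507
Iteration 3:
  α = (12 - (-4)·-1.3421 - (1)·0.7507) / (-7) = -0.8401
  β = (-12 - (-2)·-1.0525 - (4)·0.7507) / (10) = -1.7108
  γ = (2 - (-1)·-1.0525 - (-4)·-1.3421) / (-8) = 0.5526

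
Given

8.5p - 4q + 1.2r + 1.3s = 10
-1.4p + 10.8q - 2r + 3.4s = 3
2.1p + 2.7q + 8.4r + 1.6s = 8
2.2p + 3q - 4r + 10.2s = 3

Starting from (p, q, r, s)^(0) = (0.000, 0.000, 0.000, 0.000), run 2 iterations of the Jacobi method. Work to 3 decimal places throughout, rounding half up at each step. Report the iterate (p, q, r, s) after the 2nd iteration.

Iteration 1:
  p = (10 - (-4)·0.000 - (1.2)·0.000 - (1.3)·0.000) / (8.5) = 1.176
  q = (3 - (-1.4)·0.000 - (-2)·0.000 - (3.4)·0.000) / (10.8) = 0.278
  r = (8 - (2.1)·0.000 - (2.7)·0.000 - (1.6)·0.000) / (8.4) = 0.952
  s = (3 - (2.2)·0.000 - (3)·0.000 - (-4)·0.000) / (10.2) = 0.294
Iteration 2:
  p = (10 - (-4)·0.278 - (1.2)·0.952 - (1.3)·0.294) / (8.5) = 1.128
  q = (3 - (-1.4)·1.176 - (-2)·0.952 - (3.4)·0.294) / (10.8) = 0.514
  r = (8 - (2.1)·1.176 - (2.7)·0.278 - (1.6)·0.294) / (8.4) = 0.513
  s = (3 - (2.2)·1.176 - (3)·0.278 - (-4)·0.952) / (10.2) = 0.332

(1.128, 0.514, 0.513, 0.332)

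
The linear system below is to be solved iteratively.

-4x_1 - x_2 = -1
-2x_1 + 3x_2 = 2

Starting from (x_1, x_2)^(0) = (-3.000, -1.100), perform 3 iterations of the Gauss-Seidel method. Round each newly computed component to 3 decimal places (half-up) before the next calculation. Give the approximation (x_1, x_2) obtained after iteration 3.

Iteration 1:
  x_1 = (-1 - (-1)·-1.100) / (-4) = 0.525
  x_2 = (2 - (-2)·0.525) / (3) = 1.017
Iteration 2:
  x_1 = (-1 - (-1)·1.017) / (-4) = -0.004
  x_2 = (2 - (-2)·-0.004) / (3) = 0.664
Iteration 3:
  x_1 = (-1 - (-1)·0.664) / (-4) = 0.084
  x_2 = (2 - (-2)·0.084) / (3) = 0.723

(0.084, 0.723)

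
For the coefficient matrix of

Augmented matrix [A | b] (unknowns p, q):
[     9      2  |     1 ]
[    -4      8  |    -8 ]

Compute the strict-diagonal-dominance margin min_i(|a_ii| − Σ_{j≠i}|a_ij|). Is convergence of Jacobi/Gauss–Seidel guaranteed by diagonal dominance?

4

row 1: |9| − (2) = 7
row 2: |8| − (4) = 4
minimum over rows = 4 → strictly diagonally dominant (convergence guaranteed)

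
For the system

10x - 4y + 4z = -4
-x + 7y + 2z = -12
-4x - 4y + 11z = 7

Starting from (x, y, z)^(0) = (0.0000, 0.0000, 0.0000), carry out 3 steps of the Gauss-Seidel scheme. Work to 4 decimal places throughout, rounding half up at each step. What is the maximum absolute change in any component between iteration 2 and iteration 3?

Iteration 1:
  x = (-4 - (-4)·0.0000 - (4)·0.0000) / (10) = -0.4000
  y = (-12 - (-1)·-0.4000 - (2)·0.0000) / (7) = -1.7714
  z = (7 - (-4)·-0.4000 - (-4)·-1.7714) / (11) = -0.1532
Iteration 2:
  x = (-4 - (-4)·-1.7714 - (4)·-0.1532) / (10) = -1.0473
  y = (-12 - (-1)·-1.0473 - (2)·-0.1532) / (7) = -1.8201
  z = (7 - (-4)·-1.0473 - (-4)·-1.8201) / (11) = -0.4063
Iteration 3:
  x = (-4 - (-4)·-1.8201 - (4)·-0.4063) / (10) = -0.9655
  y = (-12 - (-1)·-0.9655 - (2)·-0.4063) / (7) = -1.7361
  z = (7 - (-4)·-0.9655 - (-4)·-1.7361) / (11) = -0.3460
Change: (0.0818, 0.0840, 0.0603) → max |·| = 0.0840

0.0840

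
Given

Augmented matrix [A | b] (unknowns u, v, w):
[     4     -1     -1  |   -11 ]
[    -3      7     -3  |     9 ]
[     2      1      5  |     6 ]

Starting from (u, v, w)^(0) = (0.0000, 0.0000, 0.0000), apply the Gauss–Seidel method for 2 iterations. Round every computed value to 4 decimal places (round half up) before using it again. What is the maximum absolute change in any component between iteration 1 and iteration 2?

Iteration 1:
  u = (-11 - (-1)·0.0000 - (-1)·0.0000) / (4) = -2.7500
  v = (9 - (-3)·-2.7500 - (-3)·0.0000) / (7) = 0.1071
  w = (6 - (2)·-2.7500 - (1)·0.1071) / (5) = 2.2786
Iteration 2:
  u = (-11 - (-1)·0.1071 - (-1)·2.2786) / (4) = -2.1536
  v = (9 - (-3)·-2.1536 - (-3)·2.2786) / (7) = 1.3393
  w = (6 - (2)·-2.1536 - (1)·1.3393) / (5) = 1.7936
Change: (0.5964, 1.2322, -0.4850) → max |·| = 1.2322

1.2322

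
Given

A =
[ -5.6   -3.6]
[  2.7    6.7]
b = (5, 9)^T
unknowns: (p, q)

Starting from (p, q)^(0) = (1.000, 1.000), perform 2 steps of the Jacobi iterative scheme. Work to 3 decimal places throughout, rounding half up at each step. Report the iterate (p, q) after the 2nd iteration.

Iteration 1:
  p = (5 - (-3.6)·1.000) / (-5.6) = -1.536
  q = (9 - (2.7)·1.000) / (6.7) = 0.940
Iteration 2:
  p = (5 - (-3.6)·0.940) / (-5.6) = -1.497
  q = (9 - (2.7)·-1.536) / (6.7) = 1.962

(-1.497, 1.962)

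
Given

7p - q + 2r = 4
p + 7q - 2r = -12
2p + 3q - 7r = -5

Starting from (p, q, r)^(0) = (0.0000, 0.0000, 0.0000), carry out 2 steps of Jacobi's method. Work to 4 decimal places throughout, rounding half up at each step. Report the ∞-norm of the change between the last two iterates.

Iteration 1:
  p = (4 - (-1)·0.0000 - (2)·0.0000) / (7) = 0.5714
  q = (-12 - (1)·0.0000 - (-2)·0.0000) / (7) = -1.7143
  r = (-5 - (2)·0.0000 - (3)·0.0000) / (-7) = 0.7143
Iteration 2:
  p = (4 - (-1)·-1.7143 - (2)·0.7143) / (7) = 0.1224
  q = (-12 - (1)·0.5714 - (-2)·0.7143) / (7) = -1.5918
  r = (-5 - (2)·0.5714 - (3)·-1.7143) / (-7) = 0.1428
Change: (-0.4490, 0.1225, -0.5715) → max |·| = 0.5715

0.5715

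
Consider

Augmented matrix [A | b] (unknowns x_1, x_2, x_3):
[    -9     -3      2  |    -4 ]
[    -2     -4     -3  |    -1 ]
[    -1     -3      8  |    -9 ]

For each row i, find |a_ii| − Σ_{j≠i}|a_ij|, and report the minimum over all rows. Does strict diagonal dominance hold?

-1

row 1: |-9| − (3+2) = 4
row 2: |-4| − (2+3) = -1
row 3: |8| − (1+3) = 4
minimum over rows = -1 → not strictly diagonally dominant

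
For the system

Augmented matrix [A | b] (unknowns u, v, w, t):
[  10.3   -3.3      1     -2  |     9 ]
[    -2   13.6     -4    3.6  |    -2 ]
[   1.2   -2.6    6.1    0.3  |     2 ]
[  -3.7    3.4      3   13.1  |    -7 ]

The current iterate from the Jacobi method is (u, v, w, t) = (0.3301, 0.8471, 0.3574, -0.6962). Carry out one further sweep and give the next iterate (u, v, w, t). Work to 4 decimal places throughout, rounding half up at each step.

(0.9753, 0.1909, 0.6582, -0.7428)

One sweep:
  u = (9 - (-3.3)·0.8471 - (1)·0.3574 - (-2)·-0.6962) / (10.3) = 0.9753
  v = (-2 - (-2)·0.3301 - (-4)·0.3574 - (3.6)·-0.6962) / (13.6) = 0.1909
  w = (2 - (1.2)·0.3301 - (-2.6)·0.8471 - (0.3)·-0.6962) / (6.1) = 0.6582
  t = (-7 - (-3.7)·0.3301 - (3.4)·0.8471 - (3)·0.3574) / (13.1) = -0.7428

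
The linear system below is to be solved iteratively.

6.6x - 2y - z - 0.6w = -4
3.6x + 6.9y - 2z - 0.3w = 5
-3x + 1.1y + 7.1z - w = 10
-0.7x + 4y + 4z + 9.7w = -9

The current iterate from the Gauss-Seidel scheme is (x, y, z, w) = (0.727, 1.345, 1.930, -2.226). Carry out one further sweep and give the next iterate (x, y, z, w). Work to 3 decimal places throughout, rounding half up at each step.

(-0.108, 1.244, 0.857, -1.802)

One sweep:
  x = (-4 - (-2)·1.345 - (-1)·1.930 - (-0.6)·-2.226) / (6.6) = -0.108
  y = (5 - (3.6)·-0.108 - (-2)·1.930 - (-0.3)·-2.226) / (6.9) = 1.244
  z = (10 - (-3)·-0.108 - (1.1)·1.244 - (-1)·-2.226) / (7.1) = 0.857
  w = (-9 - (-0.7)·-0.108 - (4)·1.244 - (4)·0.857) / (9.7) = -1.802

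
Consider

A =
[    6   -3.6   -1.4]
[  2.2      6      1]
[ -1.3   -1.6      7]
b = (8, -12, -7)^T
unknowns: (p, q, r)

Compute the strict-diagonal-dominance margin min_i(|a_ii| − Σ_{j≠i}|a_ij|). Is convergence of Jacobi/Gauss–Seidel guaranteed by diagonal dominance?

1

row 1: |6| − (3.6+1.4) = 1
row 2: |6| − (2.2+1) = 2.8
row 3: |7| − (1.3+1.6) = 4.1
minimum over rows = 1 → strictly diagonally dominant (convergence guaranteed)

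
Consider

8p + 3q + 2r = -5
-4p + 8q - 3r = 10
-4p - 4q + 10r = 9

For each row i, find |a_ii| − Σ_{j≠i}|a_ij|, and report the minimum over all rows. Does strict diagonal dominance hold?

1

row 1: |8| − (3+2) = 3
row 2: |8| − (4+3) = 1
row 3: |10| − (4+4) = 2
minimum over rows = 1 → strictly diagonally dominant (convergence guaranteed)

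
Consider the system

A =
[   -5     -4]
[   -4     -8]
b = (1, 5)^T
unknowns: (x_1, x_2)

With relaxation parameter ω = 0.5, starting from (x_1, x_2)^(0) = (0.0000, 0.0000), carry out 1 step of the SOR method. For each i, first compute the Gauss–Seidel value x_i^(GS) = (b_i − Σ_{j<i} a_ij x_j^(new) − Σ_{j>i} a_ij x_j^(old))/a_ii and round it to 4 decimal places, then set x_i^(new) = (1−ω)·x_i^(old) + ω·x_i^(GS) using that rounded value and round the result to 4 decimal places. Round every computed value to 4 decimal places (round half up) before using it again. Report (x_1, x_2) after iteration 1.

(-0.1000, -0.2875)

Iteration 1:
  x_1: GS value = (1 - (-4)·0.0000) / (-5) = -0.2000;  x_1 ← (1−ω)·0.0000 + ω·-0.2000 = -0.1000
  x_2: GS value = (5 - (-4)·-0.1000) / (-8) = -0.5750;  x_2 ← (1−ω)·0.0000 + ω·-0.5750 = -0.2875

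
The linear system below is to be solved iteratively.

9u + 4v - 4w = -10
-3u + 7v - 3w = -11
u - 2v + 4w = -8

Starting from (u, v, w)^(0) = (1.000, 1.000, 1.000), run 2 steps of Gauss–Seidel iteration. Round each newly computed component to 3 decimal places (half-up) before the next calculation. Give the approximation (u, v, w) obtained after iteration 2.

Iteration 1:
  u = (-10 - (4)·1.000 - (-4)·1.000) / (9) = -1.111
  v = (-11 - (-3)·-1.111 - (-3)·1.000) / (7) = -1.619
  w = (-8 - (1)·-1.111 - (-2)·-1.619) / (4) = -2.532
Iteration 2:
  u = (-10 - (4)·-1.619 - (-4)·-2.532) / (9) = -1.517
  v = (-11 - (-3)·-1.517 - (-3)·-2.532) / (7) = -3.307
  w = (-8 - (1)·-1.517 - (-2)·-3.307) / (4) = -3.274

(-1.517, -3.307, -3.274)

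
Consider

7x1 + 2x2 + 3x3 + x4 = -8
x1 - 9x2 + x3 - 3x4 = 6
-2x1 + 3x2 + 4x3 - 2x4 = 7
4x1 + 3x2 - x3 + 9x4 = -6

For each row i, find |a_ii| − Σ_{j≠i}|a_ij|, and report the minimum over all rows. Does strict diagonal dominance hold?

row 1: |7| − (2+3+1) = 1
row 2: |-9| − (1+1+3) = 4
row 3: |4| − (2+3+2) = -3
row 4: |9| − (4+3+1) = 1
minimum over rows = -3 → not strictly diagonally dominant

-3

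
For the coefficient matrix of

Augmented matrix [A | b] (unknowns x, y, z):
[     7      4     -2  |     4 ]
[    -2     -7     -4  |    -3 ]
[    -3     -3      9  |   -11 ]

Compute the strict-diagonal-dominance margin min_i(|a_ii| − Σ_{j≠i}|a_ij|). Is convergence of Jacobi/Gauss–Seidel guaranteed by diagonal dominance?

1

row 1: |7| − (4+2) = 1
row 2: |-7| − (2+4) = 1
row 3: |9| − (3+3) = 3
minimum over rows = 1 → strictly diagonally dominant (convergence guaranteed)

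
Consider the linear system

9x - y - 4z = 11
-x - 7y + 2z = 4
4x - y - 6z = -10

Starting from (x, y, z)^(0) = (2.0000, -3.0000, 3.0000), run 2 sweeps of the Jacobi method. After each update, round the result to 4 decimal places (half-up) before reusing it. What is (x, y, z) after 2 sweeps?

(2.7778, 0.1111, 3.1481)

Iteration 1:
  x = (11 - (-1)·-3.0000 - (-4)·3.0000) / (9) = 2.2222
  y = (4 - (-1)·2.0000 - (2)·3.0000) / (-7) = 0.0000
  z = (-10 - (4)·2.0000 - (-1)·-3.0000) / (-6) = 3.5000
Iteration 2:
  x = (11 - (-1)·0.0000 - (-4)·3.5000) / (9) = 2.7778
  y = (4 - (-1)·2.2222 - (2)·3.5000) / (-7) = 0.1111
  z = (-10 - (4)·2.2222 - (-1)·0.0000) / (-6) = 3.1481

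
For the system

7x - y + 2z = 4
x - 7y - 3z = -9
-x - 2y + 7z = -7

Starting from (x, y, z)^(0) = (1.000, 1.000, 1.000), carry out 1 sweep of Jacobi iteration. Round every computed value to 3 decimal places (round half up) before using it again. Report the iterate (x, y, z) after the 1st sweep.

Iteration 1:
  x = (4 - (-1)·1.000 - (2)·1.000) / (7) = 0.429
  y = (-9 - (1)·1.000 - (-3)·1.000) / (-7) = 1.000
  z = (-7 - (-1)·1.000 - (-2)·1.000) / (7) = -0.571

(0.429, 1.000, -0.571)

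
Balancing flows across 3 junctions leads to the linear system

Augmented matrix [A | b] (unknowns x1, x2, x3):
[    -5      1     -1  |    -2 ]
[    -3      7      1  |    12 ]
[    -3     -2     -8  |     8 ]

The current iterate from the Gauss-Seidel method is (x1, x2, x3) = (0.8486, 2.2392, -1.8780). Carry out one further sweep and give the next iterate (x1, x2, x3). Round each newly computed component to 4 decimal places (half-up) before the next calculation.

(1.2234, 2.5069, -2.0855)

One sweep:
  x1 = (-2 - (1)·2.2392 - (-1)·-1.8780) / (-5) = 1.2234
  x2 = (12 - (-3)·1.2234 - (1)·-1.8780) / (7) = 2.5069
  x3 = (8 - (-3)·1.2234 - (-2)·2.5069) / (-8) = -2.0855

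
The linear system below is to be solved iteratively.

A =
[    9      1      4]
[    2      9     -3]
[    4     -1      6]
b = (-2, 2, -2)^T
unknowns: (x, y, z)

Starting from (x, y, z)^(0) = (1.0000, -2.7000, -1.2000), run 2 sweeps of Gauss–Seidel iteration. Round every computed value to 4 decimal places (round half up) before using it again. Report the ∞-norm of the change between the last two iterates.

Iteration 1:
  x = (-2 - (1)·-2.7000 - (4)·-1.2000) / (9) = 0.6111
  y = (2 - (2)·0.6111 - (-3)·-1.2000) / (9) = -0.3136
  z = (-2 - (4)·0.6111 - (-1)·-0.3136) / (6) = -0.7930
Iteration 2:
  x = (-2 - (1)·-0.3136 - (4)·-0.7930) / (9) = 0.1651
  y = (2 - (2)·0.1651 - (-3)·-0.7930) / (9) = -0.0788
  z = (-2 - (4)·0.1651 - (-1)·-0.0788) / (6) = -0.4565
Change: (-0.4460, 0.2348, 0.3365) → max |·| = 0.4460

0.4460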